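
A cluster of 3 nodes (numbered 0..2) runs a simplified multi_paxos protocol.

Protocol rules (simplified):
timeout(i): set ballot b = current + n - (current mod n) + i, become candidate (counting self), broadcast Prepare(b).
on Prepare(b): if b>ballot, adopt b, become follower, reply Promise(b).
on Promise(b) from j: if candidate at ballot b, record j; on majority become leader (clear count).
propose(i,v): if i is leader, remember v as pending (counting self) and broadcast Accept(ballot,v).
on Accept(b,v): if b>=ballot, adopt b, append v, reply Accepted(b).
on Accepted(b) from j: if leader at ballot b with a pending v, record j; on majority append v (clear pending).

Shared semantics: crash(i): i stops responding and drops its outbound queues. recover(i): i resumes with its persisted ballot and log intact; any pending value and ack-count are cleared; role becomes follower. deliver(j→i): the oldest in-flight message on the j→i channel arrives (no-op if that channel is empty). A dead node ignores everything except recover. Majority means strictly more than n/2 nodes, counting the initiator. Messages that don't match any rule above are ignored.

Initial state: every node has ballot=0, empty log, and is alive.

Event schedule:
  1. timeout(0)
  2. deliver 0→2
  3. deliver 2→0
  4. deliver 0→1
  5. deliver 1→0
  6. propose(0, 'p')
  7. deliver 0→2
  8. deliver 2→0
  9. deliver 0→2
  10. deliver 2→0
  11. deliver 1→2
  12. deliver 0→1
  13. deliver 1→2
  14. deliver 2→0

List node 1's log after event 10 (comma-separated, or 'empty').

empty

[1] timeout(0) → N0(cand b3 [-])
[2] deliver 0→2 → N2(foll b3 [-])
[3] deliver 2→0 → N0(lead b3 [-])
[4] deliver 0→1 → N1(foll b3 [-])
[5] deliver 1→0 → ∅
[6] propose(0,'p') → ∅
[7] deliver 0→2 → N2(foll b3 [p])
[8] deliver 2→0 → N0(lead b3 [p])
[9] deliver 0→2 → ∅
[10] deliver 2→0 → ∅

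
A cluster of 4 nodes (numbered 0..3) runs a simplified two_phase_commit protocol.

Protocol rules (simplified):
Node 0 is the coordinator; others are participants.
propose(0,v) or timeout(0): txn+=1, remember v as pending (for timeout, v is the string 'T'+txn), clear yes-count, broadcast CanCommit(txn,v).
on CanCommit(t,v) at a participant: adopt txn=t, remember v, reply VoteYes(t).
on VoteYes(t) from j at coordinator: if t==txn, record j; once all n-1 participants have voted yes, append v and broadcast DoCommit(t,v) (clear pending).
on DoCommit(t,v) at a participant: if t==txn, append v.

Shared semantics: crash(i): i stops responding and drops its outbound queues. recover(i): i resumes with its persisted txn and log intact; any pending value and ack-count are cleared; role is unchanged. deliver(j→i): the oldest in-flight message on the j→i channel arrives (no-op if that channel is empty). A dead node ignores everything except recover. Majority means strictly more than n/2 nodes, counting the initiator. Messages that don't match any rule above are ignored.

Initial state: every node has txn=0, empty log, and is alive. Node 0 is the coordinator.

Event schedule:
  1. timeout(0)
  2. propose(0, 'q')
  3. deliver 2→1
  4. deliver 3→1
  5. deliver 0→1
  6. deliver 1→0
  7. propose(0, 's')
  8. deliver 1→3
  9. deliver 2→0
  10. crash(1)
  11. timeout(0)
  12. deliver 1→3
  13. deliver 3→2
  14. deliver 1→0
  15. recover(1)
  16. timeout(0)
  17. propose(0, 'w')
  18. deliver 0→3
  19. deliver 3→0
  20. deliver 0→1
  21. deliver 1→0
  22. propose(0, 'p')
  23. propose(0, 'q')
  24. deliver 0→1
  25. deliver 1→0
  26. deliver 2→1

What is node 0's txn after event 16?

step 1 timeout(0): 0={coor,t=1,log=-}
step 2 propose(0,'q'): 0={coor,t=2,log=-}
step 3 deliver 2→1: —
step 4 deliver 3→1: —
step 5 deliver 0→1: 1={part,t=1,log=-}
step 6 deliver 1→0: —
step 7 propose(0,'s'): 0={coor,t=3,log=-}
step 8 deliver 1→3: —
step 9 deliver 2→0: —
step 10 crash(1): 1={✗part,t=1,log=-}
step 11 timeout(0): 0={coor,t=4,log=-}
step 12 deliver 1→3: —
step 13 deliver 3→2: —
step 14 deliver 1→0: —
step 15 recover(1): 1={part,t=1,log=-}
step 16 timeout(0): 0={coor,t=5,log=-}

5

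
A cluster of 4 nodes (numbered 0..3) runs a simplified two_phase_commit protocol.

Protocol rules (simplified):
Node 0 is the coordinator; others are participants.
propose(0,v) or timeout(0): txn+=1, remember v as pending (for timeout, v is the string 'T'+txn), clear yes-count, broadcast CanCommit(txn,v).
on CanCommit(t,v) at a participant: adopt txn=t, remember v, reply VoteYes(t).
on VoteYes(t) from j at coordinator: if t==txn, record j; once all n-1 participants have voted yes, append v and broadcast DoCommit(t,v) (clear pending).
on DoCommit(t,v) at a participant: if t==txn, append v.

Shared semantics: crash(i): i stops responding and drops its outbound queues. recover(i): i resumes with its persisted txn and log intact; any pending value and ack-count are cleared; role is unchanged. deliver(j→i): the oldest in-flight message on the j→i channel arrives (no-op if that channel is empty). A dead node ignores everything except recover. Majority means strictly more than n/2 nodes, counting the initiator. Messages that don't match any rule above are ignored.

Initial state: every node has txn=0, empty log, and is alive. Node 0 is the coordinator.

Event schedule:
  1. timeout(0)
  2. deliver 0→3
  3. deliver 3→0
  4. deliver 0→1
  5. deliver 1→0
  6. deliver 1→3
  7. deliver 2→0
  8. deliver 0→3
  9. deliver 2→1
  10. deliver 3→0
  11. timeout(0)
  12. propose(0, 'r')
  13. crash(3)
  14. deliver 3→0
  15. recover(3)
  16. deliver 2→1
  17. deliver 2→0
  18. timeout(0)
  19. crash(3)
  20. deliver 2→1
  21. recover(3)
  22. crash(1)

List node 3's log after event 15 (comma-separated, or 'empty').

1. timeout(0):  <0:coor t1 ->
2. deliver 0→3:  <3:part t1 ->
3. deliver 3→0:  nop
4. deliver 0→1:  <1:part t1 ->
5. deliver 1→0:  nop
6. deliver 1→3:  nop
7. deliver 2→0:  nop
8. deliver 0→3:  nop
9. deliver 2→1:  nop
10. deliver 3→0:  nop
11. timeout(0):  <0:coor t2 ->
12. propose(0,'r'):  <0:coor t3 ->
13. crash(3):  <3:✗part t1 ->
14. deliver 3→0:  nop
15. recover(3):  <3:part t1 ->

empty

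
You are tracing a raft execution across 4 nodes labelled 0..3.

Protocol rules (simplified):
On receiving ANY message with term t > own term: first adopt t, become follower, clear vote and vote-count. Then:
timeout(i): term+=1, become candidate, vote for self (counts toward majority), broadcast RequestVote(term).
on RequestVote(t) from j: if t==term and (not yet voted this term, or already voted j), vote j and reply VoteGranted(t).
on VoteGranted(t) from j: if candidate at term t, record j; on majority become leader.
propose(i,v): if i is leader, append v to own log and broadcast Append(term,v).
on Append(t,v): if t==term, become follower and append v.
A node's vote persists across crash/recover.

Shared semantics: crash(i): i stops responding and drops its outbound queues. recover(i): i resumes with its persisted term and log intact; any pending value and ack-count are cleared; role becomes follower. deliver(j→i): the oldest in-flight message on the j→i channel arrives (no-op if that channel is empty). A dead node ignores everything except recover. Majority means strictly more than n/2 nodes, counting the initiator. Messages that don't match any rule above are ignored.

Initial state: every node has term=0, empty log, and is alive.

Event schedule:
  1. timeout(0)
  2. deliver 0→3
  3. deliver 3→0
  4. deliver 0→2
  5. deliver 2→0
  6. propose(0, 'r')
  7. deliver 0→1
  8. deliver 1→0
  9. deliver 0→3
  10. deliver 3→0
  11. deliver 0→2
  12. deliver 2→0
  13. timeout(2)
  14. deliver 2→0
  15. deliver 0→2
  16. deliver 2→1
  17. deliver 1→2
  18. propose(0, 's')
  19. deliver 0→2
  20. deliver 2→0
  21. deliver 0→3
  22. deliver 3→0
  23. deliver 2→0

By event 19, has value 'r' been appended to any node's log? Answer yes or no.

[1] timeout(0) → N0(cand t1 [-])
[2] deliver 0→3 → N3(foll t1 [-])
[3] deliver 3→0 → ∅
[4] deliver 0→2 → N2(foll t1 [-])
[5] deliver 2→0 → N0(lead t1 [-])
[6] propose(0,'r') → N0(lead t1 [r])
[7] deliver 0→1 → N1(foll t1 [-])
[8] deliver 1→0 → ∅
[9] deliver 0→3 → N3(foll t1 [r])
[10] deliver 3→0 → ∅
[11] deliver 0→2 → N2(foll t1 [r])
[12] deliver 2→0 → ∅
[13] timeout(2) → N2(cand t2 [r])
[14] deliver 2→0 → N0(foll t2 [r])
[15] deliver 0→2 → ∅
[16] deliver 2→1 → N1(foll t2 [-])
[17] deliver 1→2 → N2(lead t2 [r])
[18] propose(0,'s') → ∅
[19] deliver 0→2 → ∅

yes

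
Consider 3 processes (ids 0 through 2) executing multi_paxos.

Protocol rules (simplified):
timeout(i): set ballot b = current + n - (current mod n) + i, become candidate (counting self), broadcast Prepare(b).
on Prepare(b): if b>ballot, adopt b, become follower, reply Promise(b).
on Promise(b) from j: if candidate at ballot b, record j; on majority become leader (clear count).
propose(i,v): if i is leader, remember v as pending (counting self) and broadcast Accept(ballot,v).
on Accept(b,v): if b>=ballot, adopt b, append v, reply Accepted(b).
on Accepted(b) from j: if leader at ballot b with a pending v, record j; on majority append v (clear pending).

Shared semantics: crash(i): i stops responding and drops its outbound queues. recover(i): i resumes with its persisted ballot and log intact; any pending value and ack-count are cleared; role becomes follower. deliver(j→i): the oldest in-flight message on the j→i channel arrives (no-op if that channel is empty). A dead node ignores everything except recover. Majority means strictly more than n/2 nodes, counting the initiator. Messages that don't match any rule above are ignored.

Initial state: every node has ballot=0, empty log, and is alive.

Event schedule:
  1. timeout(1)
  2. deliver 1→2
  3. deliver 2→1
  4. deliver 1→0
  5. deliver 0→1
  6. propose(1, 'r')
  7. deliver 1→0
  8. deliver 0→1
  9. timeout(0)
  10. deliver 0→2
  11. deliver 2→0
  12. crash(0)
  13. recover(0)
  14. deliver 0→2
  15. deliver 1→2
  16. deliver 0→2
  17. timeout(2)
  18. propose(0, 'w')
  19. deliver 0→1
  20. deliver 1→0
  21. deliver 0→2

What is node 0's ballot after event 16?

1. timeout(1):  <1:cand b4 ->
2. deliver 1→2:  <2:foll b4 ->
3. deliver 2→1:  <1:lead b4 ->
4. deliver 1→0:  <0:foll b4 ->
5. deliver 0→1:  nop
6. propose(1,'r'):  nop
7. deliver 1→0:  <0:foll b4 r>
8. deliver 0→1:  <1:lead b4 r>
9. timeout(0):  <0:cand b6 r>
10. deliver 0→2:  <2:foll b6 ->
11. deliver 2→0:  <0:lead b6 r>
12. crash(0):  <0:✗lead b6 r>
13. recover(0):  <0:foll b6 r>
14. deliver 0→2:  nop
15. deliver 1→2:  nop
16. deliver 0→2:  nop

6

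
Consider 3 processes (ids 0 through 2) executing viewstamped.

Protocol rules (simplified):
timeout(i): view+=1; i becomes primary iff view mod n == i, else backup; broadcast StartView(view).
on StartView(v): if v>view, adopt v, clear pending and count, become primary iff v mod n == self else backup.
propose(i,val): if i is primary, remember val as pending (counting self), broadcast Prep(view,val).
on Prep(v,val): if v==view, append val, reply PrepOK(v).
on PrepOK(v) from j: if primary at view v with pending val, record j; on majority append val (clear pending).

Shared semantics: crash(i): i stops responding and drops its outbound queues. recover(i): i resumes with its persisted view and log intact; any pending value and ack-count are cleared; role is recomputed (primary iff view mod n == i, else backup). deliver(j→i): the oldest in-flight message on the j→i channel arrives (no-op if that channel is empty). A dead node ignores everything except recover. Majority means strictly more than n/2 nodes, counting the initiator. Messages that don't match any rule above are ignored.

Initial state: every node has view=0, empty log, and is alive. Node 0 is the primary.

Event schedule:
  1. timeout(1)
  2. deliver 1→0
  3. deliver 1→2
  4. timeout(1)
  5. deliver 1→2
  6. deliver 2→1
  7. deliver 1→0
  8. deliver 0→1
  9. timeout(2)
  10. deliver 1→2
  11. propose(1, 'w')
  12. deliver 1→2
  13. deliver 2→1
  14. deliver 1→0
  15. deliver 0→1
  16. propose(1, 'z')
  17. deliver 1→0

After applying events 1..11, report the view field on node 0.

2

1. timeout(1):  <1:prim v1 ->
2. deliver 1→0:  <0:back v1 ->
3. deliver 1→2:  <2:back v1 ->
4. timeout(1):  <1:back v2 ->
5. deliver 1→2:  <2:prim v2 ->
6. deliver 2→1:  nop
7. deliver 1→0:  <0:back v2 ->
8. deliver 0→1:  nop
9. timeout(2):  <2:back v3 ->
10. deliver 1→2:  nop
11. propose(1,'w'):  nop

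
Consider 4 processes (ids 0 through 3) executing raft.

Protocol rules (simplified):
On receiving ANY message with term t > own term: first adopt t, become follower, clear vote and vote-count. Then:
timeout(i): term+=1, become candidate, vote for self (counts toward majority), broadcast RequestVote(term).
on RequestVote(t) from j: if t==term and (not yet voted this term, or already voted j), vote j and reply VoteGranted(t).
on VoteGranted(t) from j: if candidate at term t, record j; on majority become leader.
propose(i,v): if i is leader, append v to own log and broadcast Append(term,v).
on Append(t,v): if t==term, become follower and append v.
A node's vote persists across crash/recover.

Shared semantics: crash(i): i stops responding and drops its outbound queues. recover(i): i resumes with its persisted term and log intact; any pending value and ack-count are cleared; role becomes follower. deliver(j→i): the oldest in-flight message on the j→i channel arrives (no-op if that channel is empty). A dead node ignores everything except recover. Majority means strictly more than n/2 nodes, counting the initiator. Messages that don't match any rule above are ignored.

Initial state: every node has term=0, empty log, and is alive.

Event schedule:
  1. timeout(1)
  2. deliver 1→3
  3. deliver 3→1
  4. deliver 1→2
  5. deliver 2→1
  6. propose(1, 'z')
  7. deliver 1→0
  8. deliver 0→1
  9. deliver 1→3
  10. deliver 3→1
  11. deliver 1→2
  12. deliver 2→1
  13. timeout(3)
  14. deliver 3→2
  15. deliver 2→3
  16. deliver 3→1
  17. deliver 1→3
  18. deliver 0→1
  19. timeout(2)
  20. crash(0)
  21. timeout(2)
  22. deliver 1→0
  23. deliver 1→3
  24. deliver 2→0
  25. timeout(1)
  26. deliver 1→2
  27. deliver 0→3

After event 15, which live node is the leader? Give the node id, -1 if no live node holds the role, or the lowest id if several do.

1

1. timeout(1):  <1:cand t1 ->
2. deliver 1→3:  <3:foll t1 ->
3. deliver 3→1:  nop
4. deliver 1→2:  <2:foll t1 ->
5. deliver 2→1:  <1:lead t1 ->
6. propose(1,'z'):  <1:lead t1 z>
7. deliver 1→0:  <0:foll t1 ->
8. deliver 0→1:  nop
9. deliver 1→3:  <3:foll t1 z>
10. deliver 3→1:  nop
11. deliver 1→2:  <2:foll t1 z>
12. deliver 2→1:  nop
13. timeout(3):  <3:cand t2 z>
14. deliver 3→2:  <2:foll t2 z>
15. deliver 2→3:  nop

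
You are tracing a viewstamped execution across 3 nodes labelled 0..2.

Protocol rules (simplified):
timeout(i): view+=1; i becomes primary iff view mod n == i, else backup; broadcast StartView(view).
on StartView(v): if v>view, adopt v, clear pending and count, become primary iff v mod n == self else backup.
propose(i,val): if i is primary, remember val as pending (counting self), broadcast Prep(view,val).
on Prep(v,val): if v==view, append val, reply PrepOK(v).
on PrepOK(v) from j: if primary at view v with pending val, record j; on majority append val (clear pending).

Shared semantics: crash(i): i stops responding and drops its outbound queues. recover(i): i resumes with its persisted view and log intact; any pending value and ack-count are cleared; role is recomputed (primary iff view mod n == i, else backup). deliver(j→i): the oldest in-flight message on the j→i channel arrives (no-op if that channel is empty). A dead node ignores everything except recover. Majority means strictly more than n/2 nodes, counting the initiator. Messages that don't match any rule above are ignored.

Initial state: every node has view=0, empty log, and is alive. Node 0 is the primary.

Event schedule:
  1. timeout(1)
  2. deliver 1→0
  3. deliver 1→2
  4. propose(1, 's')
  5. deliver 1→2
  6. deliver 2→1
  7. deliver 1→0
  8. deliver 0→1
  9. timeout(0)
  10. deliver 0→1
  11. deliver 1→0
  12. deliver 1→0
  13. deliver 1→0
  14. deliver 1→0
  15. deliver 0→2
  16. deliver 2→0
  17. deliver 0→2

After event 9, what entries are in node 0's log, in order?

step 1 timeout(1): 1={prim,v=1,log=-}
step 2 deliver 1→0: 0={back,v=1,log=-}
step 3 deliver 1→2: 2={back,v=1,log=-}
step 4 propose(1,'s'): —
step 5 deliver 1→2: 2={back,v=1,log=s}
step 6 deliver 2→1: 1={prim,v=1,log=s}
step 7 deliver 1→0: 0={back,v=1,log=s}
step 8 deliver 0→1: —
step 9 timeout(0): 0={back,v=2,log=s}

s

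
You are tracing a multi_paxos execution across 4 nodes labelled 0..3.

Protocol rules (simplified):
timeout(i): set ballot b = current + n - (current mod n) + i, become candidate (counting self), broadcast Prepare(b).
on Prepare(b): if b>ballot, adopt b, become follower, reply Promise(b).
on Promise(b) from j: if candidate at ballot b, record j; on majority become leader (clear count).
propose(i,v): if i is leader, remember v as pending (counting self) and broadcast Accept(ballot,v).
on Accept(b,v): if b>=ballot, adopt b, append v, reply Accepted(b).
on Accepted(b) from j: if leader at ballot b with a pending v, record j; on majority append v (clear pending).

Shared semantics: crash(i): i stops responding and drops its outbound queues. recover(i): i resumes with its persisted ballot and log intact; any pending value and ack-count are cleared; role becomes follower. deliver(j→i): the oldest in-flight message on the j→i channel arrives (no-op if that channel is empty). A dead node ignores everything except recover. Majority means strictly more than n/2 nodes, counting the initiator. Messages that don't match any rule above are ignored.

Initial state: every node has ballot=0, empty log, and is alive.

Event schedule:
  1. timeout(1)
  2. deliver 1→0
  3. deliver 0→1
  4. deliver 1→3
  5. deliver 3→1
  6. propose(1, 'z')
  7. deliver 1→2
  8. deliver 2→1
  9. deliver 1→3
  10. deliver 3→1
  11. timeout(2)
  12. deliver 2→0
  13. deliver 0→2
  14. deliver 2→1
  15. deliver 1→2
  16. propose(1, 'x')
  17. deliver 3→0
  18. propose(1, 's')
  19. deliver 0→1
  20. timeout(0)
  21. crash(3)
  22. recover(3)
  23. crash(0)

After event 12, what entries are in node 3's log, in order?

z

step 1 timeout(1): 1={cand,b=5,log=-}
step 2 deliver 1→0: 0={foll,b=5,log=-}
step 3 deliver 0→1: —
step 4 deliver 1→3: 3={foll,b=5,log=-}
step 5 deliver 3→1: 1={lead,b=5,log=-}
step 6 propose(1,'z'): —
step 7 deliver 1→2: 2={foll,b=5,log=-}
step 8 deliver 2→1: —
step 9 deliver 1→3: 3={foll,b=5,log=z}
step 10 deliver 3→1: —
step 11 timeout(2): 2={cand,b=10,log=-}
step 12 deliver 2→0: 0={foll,b=10,log=-}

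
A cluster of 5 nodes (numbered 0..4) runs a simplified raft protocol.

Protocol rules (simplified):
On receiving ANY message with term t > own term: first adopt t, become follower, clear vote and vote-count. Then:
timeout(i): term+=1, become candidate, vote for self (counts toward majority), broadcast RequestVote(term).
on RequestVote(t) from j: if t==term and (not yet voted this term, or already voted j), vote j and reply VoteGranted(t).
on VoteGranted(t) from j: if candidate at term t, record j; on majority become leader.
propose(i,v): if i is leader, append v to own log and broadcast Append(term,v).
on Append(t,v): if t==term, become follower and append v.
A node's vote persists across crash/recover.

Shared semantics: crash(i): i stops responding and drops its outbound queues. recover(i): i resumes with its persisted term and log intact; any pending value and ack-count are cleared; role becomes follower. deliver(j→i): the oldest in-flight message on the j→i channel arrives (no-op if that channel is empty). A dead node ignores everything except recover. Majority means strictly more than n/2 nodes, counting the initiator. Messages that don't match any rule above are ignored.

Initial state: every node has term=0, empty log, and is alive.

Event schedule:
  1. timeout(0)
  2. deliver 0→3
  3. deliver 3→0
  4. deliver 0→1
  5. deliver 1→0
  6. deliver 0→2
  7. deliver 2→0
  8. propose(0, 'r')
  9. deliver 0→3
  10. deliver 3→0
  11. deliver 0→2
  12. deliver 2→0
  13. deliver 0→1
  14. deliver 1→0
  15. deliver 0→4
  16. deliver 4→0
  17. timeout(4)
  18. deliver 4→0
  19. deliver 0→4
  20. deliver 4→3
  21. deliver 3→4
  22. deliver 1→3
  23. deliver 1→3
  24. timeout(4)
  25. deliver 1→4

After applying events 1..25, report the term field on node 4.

3

[1] timeout(0) → N0(cand t1 [-])
[2] deliver 0→3 → N3(foll t1 [-])
[3] deliver 3→0 → ∅
[4] deliver 0→1 → N1(foll t1 [-])
[5] deliver 1→0 → N0(lead t1 [-])
[6] deliver 0→2 → N2(foll t1 [-])
[7] deliver 2→0 → ∅
[8] propose(0,'r') → N0(lead t1 [r])
[9] deliver 0→3 → N3(foll t1 [r])
[10] deliver 3→0 → ∅
[11] deliver 0→2 → N2(foll t1 [r])
[12] deliver 2→0 → ∅
[13] deliver 0→1 → N1(foll t1 [r])
[14] deliver 1→0 → ∅
[15] deliver 0→4 → N4(foll t1 [-])
[16] deliver 4→0 → ∅
[17] timeout(4) → N4(cand t2 [-])
[18] deliver 4→0 → N0(foll t2 [r])
[19] deliver 0→4 → ∅
[20] deliver 4→3 → N3(foll t2 [r])
[21] deliver 3→4 → ∅
[22] deliver 1→3 → ∅
[23] deliver 1→3 → ∅
[24] timeout(4) → N4(cand t3 [-])
[25] deliver 1→4 → ∅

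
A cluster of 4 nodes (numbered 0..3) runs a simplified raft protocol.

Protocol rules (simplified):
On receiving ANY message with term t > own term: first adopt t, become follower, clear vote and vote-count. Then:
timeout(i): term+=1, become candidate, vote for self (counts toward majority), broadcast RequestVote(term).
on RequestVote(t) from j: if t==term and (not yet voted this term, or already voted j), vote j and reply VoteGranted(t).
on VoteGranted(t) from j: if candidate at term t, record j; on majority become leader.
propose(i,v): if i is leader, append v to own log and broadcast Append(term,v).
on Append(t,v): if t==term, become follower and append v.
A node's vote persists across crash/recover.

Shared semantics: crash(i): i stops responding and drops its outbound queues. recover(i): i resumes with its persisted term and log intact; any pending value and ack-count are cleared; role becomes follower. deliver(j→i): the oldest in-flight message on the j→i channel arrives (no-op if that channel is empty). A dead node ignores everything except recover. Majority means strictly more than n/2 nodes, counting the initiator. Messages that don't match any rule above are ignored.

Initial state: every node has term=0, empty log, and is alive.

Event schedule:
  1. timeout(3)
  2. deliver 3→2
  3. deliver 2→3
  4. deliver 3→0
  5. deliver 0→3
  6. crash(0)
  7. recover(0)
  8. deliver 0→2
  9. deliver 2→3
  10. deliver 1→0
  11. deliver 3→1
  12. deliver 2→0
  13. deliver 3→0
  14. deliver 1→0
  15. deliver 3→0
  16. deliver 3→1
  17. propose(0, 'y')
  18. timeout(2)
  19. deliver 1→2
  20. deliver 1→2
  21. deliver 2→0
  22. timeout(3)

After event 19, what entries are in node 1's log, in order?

[1] timeout(3) → N3(cand t1 [-])
[2] deliver 3→2 → N2(foll t1 [-])
[3] deliver 2→3 → ∅
[4] deliver 3→0 → N0(foll t1 [-])
[5] deliver 0→3 → N3(lead t1 [-])
[6] crash(0) → N0(✗foll t1 [-])
[7] recover(0) → N0(foll t1 [-])
[8] deliver 0→2 → ∅
[9] deliver 2→3 → ∅
[10] deliver 1→0 → ∅
[11] deliver 3→1 → N1(foll t1 [-])
[12] deliver 2→0 → ∅
[13] deliver 3→0 → ∅
[14] deliver 1→0 → ∅
[15] deliver 3→0 → ∅
[16] deliver 3→1 → ∅
[17] propose(0,'y') → ∅
[18] timeout(2) → N2(cand t2 [-])
[19] deliver 1→2 → ∅

empty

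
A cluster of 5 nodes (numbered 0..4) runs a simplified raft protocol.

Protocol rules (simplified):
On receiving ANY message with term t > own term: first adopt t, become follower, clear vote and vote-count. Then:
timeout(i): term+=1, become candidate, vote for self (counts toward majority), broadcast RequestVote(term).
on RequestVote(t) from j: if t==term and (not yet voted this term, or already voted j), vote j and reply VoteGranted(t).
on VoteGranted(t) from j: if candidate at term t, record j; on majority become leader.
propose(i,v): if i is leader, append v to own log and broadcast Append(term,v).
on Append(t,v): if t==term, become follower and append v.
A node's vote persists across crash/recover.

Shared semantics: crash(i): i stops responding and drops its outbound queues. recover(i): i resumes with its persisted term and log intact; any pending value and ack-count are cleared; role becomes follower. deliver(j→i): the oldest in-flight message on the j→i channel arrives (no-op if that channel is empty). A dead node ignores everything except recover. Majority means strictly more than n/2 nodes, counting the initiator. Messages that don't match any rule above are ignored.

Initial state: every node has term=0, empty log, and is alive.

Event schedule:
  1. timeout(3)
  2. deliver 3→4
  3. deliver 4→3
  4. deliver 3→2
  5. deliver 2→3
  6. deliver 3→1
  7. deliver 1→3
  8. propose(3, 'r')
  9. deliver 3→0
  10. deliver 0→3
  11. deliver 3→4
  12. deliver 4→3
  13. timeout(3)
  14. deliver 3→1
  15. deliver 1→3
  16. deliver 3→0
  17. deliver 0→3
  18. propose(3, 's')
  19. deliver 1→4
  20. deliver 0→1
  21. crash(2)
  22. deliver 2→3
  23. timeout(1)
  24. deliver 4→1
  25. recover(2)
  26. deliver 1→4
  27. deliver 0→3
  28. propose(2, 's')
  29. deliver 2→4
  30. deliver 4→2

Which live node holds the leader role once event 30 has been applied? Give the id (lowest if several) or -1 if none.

after 1 — timeout(3): n3:cand/t1/[-]
after 2 — deliver 3→4: n4:foll/t1/[-]
after 3 — deliver 4→3: ·
after 4 — deliver 3→2: n2:foll/t1/[-]
after 5 — deliver 2→3: n3:lead/t1/[-]
after 6 — deliver 3→1: n1:foll/t1/[-]
after 7 — deliver 1→3: ·
after 8 — propose(3,'r'): n3:lead/t1/[r]
after 9 — deliver 3→0: n0:foll/t1/[-]
after 10 — deliver 0→3: ·
after 11 — deliver 3→4: n4:foll/t1/[r]
after 12 — deliver 4→3: ·
after 13 — timeout(3): n3:cand/t2/[r]
after 14 — deliver 3→1: n1:foll/t1/[r]
after 15 — deliver 1→3: ·
after 16 — deliver 3→0: n0:foll/t1/[r]
after 17 — deliver 0→3: ·
after 18 — propose(3,'s'): ·
after 19 — deliver 1→4: ·
after 20 — deliver 0→1: ·
after 21 — crash(2): n2:✗foll/t1/[-]
after 22 — deliver 2→3: ·
after 23 — timeout(1): n1:cand/t2/[r]
after 24 — deliver 4→1: ·
after 25 — recover(2): n2:foll/t1/[-]
after 26 — deliver 1→4: n4:foll/t2/[r]
after 27 — deliver 0→3: ·
after 28 — propose(2,'s'): ·
after 29 — deliver 2→4: ·
after 30 — deliver 4→2: ·

-1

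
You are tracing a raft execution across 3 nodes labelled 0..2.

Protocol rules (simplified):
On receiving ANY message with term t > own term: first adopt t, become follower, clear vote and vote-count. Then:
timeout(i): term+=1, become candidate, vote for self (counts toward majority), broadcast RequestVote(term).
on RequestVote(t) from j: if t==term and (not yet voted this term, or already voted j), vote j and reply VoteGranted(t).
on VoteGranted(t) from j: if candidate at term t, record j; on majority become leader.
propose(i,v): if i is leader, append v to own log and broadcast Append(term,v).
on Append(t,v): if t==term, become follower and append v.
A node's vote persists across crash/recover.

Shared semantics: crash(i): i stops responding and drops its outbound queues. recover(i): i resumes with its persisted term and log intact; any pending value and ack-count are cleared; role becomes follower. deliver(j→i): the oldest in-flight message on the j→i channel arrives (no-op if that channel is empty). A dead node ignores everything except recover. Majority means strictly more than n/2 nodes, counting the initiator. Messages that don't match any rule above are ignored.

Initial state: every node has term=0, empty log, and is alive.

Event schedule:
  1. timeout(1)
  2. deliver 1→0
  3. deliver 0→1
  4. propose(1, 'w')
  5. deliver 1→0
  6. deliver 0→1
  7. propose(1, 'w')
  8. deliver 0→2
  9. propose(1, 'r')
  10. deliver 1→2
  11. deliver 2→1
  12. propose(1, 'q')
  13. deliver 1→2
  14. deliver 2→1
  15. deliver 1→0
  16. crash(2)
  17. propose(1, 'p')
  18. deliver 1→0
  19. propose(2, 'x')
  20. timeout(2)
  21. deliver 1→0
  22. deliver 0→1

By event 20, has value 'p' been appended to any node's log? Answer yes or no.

step 1 timeout(1): 1={cand,t=1,log=-}
step 2 deliver 1→0: 0={foll,t=1,log=-}
step 3 deliver 0→1: 1={lead,t=1,log=-}
step 4 propose(1,'w'): 1={lead,t=1,log=w}
step 5 deliver 1→0: 0={foll,t=1,log=w}
step 6 deliver 0→1: —
step 7 propose(1,'w'): 1={lead,t=1,log=w,w}
step 8 deliver 0→2: —
step 9 propose(1,'r'): 1={lead,t=1,log=w,w,r}
step 10 deliver 1→2: 2={foll,t=1,log=-}
step 11 deliver 2→1: —
step 12 propose(1,'q'): 1={lead,t=1,log=w,w,r,q}
step 13 deliver 1→2: 2={foll,t=1,log=w}
step 14 deliver 2→1: —
step 15 deliver 1→0: 0={foll,t=1,log=w,w}
step 16 crash(2): 2={✗foll,t=1,log=w}
step 17 propose(1,'p'): 1={lead,t=1,log=w,w,r,q,p}
step 18 deliver 1→0: 0={foll,t=1,log=w,w,r}
step 19 propose(2,'x'): —
step 20 timeout(2): —

yes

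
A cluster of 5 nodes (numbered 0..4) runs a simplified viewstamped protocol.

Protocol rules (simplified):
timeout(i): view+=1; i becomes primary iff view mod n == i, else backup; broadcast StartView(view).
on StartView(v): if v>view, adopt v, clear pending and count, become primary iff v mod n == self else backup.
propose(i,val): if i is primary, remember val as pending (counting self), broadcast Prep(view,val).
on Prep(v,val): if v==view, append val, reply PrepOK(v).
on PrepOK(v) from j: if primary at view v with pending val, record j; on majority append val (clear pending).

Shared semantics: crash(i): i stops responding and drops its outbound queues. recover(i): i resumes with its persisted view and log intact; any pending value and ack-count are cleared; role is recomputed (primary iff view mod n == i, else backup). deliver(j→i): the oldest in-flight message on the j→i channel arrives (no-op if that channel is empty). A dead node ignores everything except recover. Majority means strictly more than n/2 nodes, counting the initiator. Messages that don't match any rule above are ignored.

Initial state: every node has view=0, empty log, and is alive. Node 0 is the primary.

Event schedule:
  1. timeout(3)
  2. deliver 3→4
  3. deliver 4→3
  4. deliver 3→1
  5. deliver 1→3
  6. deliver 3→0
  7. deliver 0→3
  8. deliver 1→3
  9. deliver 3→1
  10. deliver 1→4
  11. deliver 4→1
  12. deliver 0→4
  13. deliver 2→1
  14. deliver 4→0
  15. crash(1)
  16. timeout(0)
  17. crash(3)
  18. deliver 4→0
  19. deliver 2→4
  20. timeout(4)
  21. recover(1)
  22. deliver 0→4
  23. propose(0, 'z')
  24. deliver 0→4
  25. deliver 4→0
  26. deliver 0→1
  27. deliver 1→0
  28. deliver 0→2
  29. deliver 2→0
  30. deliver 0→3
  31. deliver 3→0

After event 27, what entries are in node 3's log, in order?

empty

1. timeout(3):  <3:back v1 ->
2. deliver 3→4:  <4:back v1 ->
3. deliver 4→3:  nop
4. deliver 3→1:  <1:prim v1 ->
5. deliver 1→3:  nop
6. deliver 3→0:  <0:back v1 ->
7. deliver 0→3:  nop
8. deliver 1→3:  nop
9. deliver 3→1:  nop
10. deliver 1→4:  nop
11. deliver 4→1:  nop
12. deliver 0→4:  nop
13. deliver 2→1:  nop
14. deliver 4→0:  nop
15. crash(1):  <1:✗prim v1 ->
16. timeout(0):  <0:back v2 ->
17. crash(3):  <3:✗back v1 ->
18. deliver 4→0:  nop
19. deliver 2→4:  nop
20. timeout(4):  <4:back v2 ->
21. recover(1):  <1:prim v1 ->
22. deliver 0→4:  nop
23. propose(0,'z'):  nop
24. deliver 0→4:  nop
25. deliver 4→0:  nop
26. deliver 0→1:  <1:back v2 ->
27. deliver 1→0:  nop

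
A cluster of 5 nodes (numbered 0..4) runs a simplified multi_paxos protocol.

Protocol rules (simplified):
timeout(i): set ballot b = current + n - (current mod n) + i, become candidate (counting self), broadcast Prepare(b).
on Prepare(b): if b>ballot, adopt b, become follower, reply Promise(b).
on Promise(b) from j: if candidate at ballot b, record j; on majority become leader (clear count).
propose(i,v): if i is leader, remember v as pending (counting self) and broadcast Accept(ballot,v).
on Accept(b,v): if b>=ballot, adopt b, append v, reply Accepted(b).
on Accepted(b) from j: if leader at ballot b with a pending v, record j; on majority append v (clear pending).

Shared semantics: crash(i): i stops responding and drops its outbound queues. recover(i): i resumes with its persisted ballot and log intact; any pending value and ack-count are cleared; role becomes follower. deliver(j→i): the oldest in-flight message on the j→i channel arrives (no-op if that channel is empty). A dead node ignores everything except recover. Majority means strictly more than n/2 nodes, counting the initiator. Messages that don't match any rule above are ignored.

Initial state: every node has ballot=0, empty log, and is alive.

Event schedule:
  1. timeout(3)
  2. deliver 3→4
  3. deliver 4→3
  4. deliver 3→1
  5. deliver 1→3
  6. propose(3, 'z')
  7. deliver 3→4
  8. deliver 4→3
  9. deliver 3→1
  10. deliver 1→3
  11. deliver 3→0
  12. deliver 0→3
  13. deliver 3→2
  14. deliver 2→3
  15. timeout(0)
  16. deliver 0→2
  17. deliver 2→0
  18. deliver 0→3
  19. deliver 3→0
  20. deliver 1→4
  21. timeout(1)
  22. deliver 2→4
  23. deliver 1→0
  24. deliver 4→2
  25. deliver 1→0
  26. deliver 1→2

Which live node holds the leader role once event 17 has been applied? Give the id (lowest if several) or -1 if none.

e1 timeout(3): 3[cand,b=8,-]
e2 deliver 3→4: 4[foll,b=8,-]
e3 deliver 4→3: ·
e4 deliver 3→1: 1[foll,b=8,-]
e5 deliver 1→3: 3[lead,b=8,-]
e6 propose(3,'z'): ·
e7 deliver 3→4: 4[foll,b=8,z]
e8 deliver 4→3: ·
e9 deliver 3→1: 1[foll,b=8,z]
e10 deliver 1→3: 3[lead,b=8,z]
e11 deliver 3→0: 0[foll,b=8,-]
e12 deliver 0→3: ·
e13 deliver 3→2: 2[foll,b=8,-]
e14 deliver 2→3: ·
e15 timeout(0): 0[cand,b=10,-]
e16 deliver 0→2: 2[foll,b=10,-]
e17 deliver 2→0: ·

3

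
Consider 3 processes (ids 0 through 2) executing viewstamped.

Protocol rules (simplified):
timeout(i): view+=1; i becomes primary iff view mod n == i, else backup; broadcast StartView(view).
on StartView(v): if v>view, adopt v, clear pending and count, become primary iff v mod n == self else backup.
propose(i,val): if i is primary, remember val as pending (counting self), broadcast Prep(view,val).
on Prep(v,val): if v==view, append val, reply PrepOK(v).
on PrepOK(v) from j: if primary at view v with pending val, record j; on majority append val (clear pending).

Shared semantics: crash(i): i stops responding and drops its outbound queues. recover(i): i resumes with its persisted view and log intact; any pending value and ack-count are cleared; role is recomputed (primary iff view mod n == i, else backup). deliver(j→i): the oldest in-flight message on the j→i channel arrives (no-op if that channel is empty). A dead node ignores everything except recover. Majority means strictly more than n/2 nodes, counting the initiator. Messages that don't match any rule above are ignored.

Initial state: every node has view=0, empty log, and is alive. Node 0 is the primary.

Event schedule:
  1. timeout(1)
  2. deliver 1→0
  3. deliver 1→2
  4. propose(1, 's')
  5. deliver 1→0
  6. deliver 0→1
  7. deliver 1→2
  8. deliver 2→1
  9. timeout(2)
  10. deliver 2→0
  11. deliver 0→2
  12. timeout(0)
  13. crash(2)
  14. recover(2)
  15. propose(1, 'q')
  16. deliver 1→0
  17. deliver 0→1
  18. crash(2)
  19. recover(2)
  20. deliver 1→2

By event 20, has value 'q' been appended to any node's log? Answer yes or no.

no

[1] timeout(1) → N1(prim v1 [-])
[2] deliver 1→0 → N0(back v1 [-])
[3] deliver 1→2 → N2(back v1 [-])
[4] propose(1,'s') → ∅
[5] deliver 1→0 → N0(back v1 [s])
[6] deliver 0→1 → N1(prim v1 [s])
[7] deliver 1→2 → N2(back v1 [s])
[8] deliver 2→1 → ∅
[9] timeout(2) → N2(prim v2 [s])
[10] deliver 2→0 → N0(back v2 [s])
[11] deliver 0→2 → ∅
[12] timeout(0) → N0(prim v3 [s])
[13] crash(2) → N2(✗prim v2 [s])
[14] recover(2) → N2(prim v2 [s])
[15] propose(1,'q') → ∅
[16] deliver 1→0 → ∅
[17] deliver 0→1 → N1(back v3 [s])
[18] crash(2) → N2(✗prim v2 [s])
[19] recover(2) → N2(prim v2 [s])
[20] deliver 1→2 → ∅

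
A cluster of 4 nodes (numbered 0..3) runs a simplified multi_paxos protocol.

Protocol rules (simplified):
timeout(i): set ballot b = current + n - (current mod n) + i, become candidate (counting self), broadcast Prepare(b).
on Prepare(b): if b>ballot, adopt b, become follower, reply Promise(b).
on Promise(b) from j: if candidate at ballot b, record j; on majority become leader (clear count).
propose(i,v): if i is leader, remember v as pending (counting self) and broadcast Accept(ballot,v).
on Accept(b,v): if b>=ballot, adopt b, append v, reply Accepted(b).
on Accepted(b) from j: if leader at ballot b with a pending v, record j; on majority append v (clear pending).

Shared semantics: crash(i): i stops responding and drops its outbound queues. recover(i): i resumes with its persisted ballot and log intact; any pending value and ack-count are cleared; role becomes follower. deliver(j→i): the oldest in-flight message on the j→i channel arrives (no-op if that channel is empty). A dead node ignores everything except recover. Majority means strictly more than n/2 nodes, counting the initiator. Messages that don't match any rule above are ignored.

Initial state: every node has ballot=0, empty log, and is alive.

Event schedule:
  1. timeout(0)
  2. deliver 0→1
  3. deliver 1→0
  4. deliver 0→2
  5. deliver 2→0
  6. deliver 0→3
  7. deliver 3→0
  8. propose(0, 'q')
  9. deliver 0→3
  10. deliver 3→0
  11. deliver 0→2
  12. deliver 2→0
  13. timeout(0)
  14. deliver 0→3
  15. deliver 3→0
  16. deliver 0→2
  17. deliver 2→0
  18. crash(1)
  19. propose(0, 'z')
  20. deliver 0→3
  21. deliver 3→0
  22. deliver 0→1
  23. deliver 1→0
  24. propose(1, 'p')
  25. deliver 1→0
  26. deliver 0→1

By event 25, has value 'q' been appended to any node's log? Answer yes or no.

yes

1. timeout(0):  <0:cand b4 ->
2. deliver 0→1:  <1:foll b4 ->
3. deliver 1→0:  nop
4. deliver 0→2:  <2:foll b4 ->
5. deliver 2→0:  <0:lead b4 ->
6. deliver 0→3:  <3:foll b4 ->
7. deliver 3→0:  nop
8. propose(0,'q'):  nop
9. deliver 0→3:  <3:foll b4 q>
10. deliver 3→0:  nop
11. deliver 0→2:  <2:foll b4 q>
12. deliver 2→0:  <0:lead b4 q>
13. timeout(0):  <0:cand b8 q>
14. deliver 0→3:  <3:foll b8 q>
15. deliver 3→0:  nop
16. deliver 0→2:  <2:foll b8 q>
17. deliver 2→0:  <0:lead b8 q>
18. crash(1):  <1:✗foll b4 ->
19. propose(0,'z'):  nop
20. deliver 0→3:  <3:foll b8 q,z>
21. deliver 3→0:  nop
22. deliver 0→1:  nop
23. deliver 1→0:  nop
24. propose(1,'p'):  nop
25. deliver 1→0:  nop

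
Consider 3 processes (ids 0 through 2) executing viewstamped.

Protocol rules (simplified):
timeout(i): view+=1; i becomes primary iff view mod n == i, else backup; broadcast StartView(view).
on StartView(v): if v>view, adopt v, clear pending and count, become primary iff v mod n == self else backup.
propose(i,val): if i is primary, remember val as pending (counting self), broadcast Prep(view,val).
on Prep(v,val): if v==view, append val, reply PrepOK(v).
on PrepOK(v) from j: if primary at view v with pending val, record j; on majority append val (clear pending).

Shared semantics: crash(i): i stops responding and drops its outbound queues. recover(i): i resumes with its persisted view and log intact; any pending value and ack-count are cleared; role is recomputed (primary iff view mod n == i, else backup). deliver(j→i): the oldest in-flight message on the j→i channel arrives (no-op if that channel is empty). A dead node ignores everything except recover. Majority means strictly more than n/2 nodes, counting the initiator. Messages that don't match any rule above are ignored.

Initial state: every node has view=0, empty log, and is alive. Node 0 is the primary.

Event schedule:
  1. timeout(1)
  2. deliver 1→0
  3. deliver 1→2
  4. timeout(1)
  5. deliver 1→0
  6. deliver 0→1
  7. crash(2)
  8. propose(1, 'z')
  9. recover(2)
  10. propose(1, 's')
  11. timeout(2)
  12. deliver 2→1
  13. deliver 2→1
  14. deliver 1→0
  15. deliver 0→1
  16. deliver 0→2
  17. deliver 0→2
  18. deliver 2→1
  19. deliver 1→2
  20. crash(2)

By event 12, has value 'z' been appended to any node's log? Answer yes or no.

step 1 timeout(1): 1={prim,v=1,log=-}
step 2 deliver 1→0: 0={back,v=1,log=-}
step 3 deliver 1→2: 2={back,v=1,log=-}
step 4 timeout(1): 1={back,v=2,log=-}
step 5 deliver 1→0: 0={back,v=2,log=-}
step 6 deliver 0→1: —
step 7 crash(2): 2={✗back,v=1,log=-}
step 8 propose(1,'z'): —
step 9 recover(2): 2={back,v=1,log=-}
step 10 propose(1,'s'): —
step 11 timeout(2): 2={prim,v=2,log=-}
step 12 deliver 2→1: —

no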